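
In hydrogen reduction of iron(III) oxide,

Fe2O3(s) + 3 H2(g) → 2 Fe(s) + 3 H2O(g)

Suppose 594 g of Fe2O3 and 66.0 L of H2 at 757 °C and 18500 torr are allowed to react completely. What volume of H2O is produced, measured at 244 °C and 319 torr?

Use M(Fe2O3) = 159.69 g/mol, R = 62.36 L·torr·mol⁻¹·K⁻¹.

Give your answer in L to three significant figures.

n(Fe2O3) = 594 / 159.69 = 3.720 mol
n(H2) = PV/RT = (18500 × 66.0) / (62.36 × 1030.15) = 19.01 mol
For 3.720 mol Fe2O3, stoichiometry requires (3/1) × 3.720 = 11.16 mol H2; 19.01 mol is available, so Fe2O3 is limiting.
n(H2O) = (3/1) × 3.720 = 11.16 mol
V(H2O) = nRT/P = 11.16 × 62.36 × 517.15 / 319 = 1128 L

1130 L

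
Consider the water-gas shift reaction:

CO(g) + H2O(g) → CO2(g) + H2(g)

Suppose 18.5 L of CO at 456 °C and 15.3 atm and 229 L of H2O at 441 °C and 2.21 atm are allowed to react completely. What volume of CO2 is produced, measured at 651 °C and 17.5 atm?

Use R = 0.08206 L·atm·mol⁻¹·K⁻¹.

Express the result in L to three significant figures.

n(CO) = PV/RT = (15.3 × 18.5) / (0.08206 × 729.15) = 4.731 mol
n(H2O) = PV/RT = (2.21 × 229) / (0.08206 × 714.15) = 8.636 mol
For 4.731 mol CO, stoichiometry requires (1/1) × 4.731 = 4.731 mol H2O; 8.636 mol is available, so CO is limiting.
n(CO2) = (1/1) × 4.731 = 4.731 mol
V(CO2) = nRT/P = 4.731 × 0.08206 × 924.15 / 17.5 = 20.50 L

20.5 L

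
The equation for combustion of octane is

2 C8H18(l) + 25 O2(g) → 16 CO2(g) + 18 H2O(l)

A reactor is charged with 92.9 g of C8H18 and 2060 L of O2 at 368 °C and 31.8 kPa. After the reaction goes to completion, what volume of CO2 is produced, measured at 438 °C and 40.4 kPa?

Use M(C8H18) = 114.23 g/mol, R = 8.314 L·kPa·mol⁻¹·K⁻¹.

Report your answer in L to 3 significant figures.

n(C8H18) = 92.9 / 114.23 = 0.8133 mol
n(O2) = PV/RT = (31.8 × 2060) / (8.314 × 641.15) = 12.29 mol
For 0.8133 mol C8H18, stoichiometry requires (25/2) × 0.8133 = 10.17 mol O2; 12.29 mol is available, so C8H18 is limiting.
n(CO2) = (16/2) × 0.8133 = 6.506 mol
V(CO2) = nRT/P = 6.506 × 8.314 × 711.15 / 40.4 = 952.1 L

952 L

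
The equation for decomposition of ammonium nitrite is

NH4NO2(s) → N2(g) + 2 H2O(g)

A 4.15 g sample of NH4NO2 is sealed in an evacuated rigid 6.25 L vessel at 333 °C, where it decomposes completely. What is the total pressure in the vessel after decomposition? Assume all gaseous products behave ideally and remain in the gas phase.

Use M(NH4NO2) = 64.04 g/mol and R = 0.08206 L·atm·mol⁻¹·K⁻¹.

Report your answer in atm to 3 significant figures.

1.55 atm

n(NH4NO2) = 4.15 / 64.04 = 0.06480 mol
n(gas produced) = (3/1) × 0.06480 = 0.1944 mol
P = nRT/V = 0.1944 × 0.08206 × 606.15 / 6.25 = 1.547 atm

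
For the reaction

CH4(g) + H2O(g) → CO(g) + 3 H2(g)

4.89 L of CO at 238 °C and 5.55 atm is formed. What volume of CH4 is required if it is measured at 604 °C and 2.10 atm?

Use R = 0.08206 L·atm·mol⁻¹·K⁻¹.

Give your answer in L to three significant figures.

22.2 L

n(CO) = PV/RT = (5.55 × 4.89) / (0.08206 × 511.15) = 0.6470 mol
n(CH4) = (1/1) × 0.6470 = 0.6470 mol
V = nRT/P = 0.6470 × 0.08206 × 877.15 / 2.10 = 22.18 L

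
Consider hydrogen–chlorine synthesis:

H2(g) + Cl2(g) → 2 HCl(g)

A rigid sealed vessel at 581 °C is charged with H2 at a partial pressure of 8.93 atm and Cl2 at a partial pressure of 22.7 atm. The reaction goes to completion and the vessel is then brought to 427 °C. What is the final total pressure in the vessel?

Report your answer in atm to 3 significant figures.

25.9 atm

Because the vessel is rigid and T is held at 581 °C, work the stoichiometry in partial pressures (P_i = n_iRT/V).
P(Cl2) required for 8.93 atm of H2 = (1/1) × 8.93 = 8.930 atm; available 22.7 atm, so H2 is limiting.
P(Cl2) remaining = 22.7 − (1/1) × 8.93 = 13.77 atm
P(gaseous products) = (2)/1 × 8.93 = 17.86 atm
P_total at 581 °C = 13.77 + 17.86 = 31.63 atm
Scaling to 427 °C: P = 31.63 × 700.15/854.15 = 25.93 atm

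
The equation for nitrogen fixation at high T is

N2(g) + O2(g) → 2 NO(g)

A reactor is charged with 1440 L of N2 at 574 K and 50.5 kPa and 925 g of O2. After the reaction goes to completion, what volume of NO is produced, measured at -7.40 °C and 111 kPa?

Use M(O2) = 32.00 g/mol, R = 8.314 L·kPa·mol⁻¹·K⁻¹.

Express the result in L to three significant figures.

607 L

n(N2) = PV/RT = (50.5 × 1440) / (8.314 × 574) = 15.24 mol
n(O2) = 925 / 32.00 = 28.91 mol
For 15.24 mol N2, stoichiometry requires (1/1) × 15.24 = 15.24 mol O2; 28.91 mol is available, so N2 is limiting.
n(NO) = (2/1) × 15.24 = 30.48 mol
V(NO) = nRT/P = 30.48 × 8.314 × 265.75 / 111 = 606.7 L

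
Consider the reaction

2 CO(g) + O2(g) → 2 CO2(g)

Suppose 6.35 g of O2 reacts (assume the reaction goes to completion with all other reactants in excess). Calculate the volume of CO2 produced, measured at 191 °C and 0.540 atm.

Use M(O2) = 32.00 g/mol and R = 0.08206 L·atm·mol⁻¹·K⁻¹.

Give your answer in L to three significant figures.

28.0 L

n(O2) = 6.350 / 32.00 = 0.1984 mol
n(CO2) = (2/1) × 0.1984 = 0.3968 mol
V = nRT/P = 0.3968 × 0.08206 × 464.15 / 0.540 = 27.99 L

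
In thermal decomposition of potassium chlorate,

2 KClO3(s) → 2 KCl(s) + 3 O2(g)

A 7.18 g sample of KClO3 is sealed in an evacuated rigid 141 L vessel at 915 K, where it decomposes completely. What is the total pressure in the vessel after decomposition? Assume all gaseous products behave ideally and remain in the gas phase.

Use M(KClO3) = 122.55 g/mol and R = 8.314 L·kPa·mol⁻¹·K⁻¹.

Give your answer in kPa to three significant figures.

n(KClO3) = 7.18 / 122.55 = 0.05859 mol
n(gas produced) = (3/2) × 0.05859 = 0.08789 mol
P = nRT/V = 0.08789 × 8.314 × 915 / 141 = 4.742 kPa

4.74 kPa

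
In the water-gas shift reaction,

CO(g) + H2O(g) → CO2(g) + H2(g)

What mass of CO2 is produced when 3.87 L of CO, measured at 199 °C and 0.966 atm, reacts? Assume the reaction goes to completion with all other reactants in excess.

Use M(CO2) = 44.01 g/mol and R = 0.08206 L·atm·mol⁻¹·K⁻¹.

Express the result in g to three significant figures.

n(CO) = PV/RT = (0.966 × 3.87) / (0.08206 × 472.15) = 0.09649 mol
n(CO2) = (1/1) × 0.09649 = 0.09649 mol
m(CO2) = 0.09649 × 44.01 = 4.247 g

4.25 g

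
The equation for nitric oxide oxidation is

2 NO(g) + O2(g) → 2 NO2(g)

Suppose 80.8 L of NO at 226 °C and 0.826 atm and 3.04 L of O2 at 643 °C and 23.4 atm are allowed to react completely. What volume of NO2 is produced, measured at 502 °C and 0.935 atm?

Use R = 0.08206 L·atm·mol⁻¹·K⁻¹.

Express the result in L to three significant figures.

n(NO) = PV/RT = (0.826 × 80.8) / (0.08206 × 499.15) = 1.629 mol
n(O2) = PV/RT = (23.4 × 3.04) / (0.08206 × 916.15) = 0.9462 mol
For 1.629 mol NO, stoichiometry requires (1/2) × 1.629 = 0.8145 mol O2; 0.9462 mol is available, so NO is limiting.
n(NO2) = (2/2) × 1.629 = 1.629 mol
V(NO2) = nRT/P = 1.629 × 0.08206 × 775.15 / 0.935 = 110.8 L

111 L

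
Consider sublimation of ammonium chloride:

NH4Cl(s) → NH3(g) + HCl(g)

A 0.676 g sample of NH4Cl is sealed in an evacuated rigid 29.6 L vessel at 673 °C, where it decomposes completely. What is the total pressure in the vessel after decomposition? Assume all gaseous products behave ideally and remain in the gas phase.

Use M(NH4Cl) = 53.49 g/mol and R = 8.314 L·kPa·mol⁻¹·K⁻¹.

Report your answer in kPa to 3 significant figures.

n(NH4Cl) = 0.676 / 53.49 = 0.01264 mol
n(gas produced) = (2/1) × 0.01264 = 0.02528 mol
P = nRT/V = 0.02528 × 8.314 × 946.15 / 29.6 = 6.718 kPa

6.72 kPa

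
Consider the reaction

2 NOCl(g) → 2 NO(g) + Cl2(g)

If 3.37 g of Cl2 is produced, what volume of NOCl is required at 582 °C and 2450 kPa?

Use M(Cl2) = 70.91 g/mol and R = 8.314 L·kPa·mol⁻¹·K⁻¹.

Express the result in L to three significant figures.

n(Cl2) = 3.370 / 70.91 = 0.04753 mol
n(NOCl) = (2/1) × 0.04753 = 0.09506 mol
V = nRT/P = 0.09506 × 8.314 × 855.15 / 2450 = 0.2759 L

0.276 L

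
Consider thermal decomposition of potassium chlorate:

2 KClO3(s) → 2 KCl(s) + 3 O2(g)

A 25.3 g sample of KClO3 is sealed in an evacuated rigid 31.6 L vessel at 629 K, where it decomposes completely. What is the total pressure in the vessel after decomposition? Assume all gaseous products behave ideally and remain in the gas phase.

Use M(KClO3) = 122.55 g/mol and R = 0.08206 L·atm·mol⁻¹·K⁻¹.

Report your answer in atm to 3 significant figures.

0.506 atm

n(KClO3) = 25.3 / 122.55 = 0.2064 mol
n(gas produced) = (3/2) × 0.2064 = 0.3096 mol
P = nRT/V = 0.3096 × 0.08206 × 629 / 31.6 = 0.5057 atm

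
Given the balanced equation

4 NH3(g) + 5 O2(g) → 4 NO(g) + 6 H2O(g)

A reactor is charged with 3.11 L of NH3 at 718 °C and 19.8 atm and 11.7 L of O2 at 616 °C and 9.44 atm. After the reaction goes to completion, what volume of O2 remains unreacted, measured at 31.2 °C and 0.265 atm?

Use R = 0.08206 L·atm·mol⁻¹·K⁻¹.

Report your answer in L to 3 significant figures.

n(NH3) = PV/RT = (19.8 × 3.11) / (0.08206 × 991.15) = 0.7571 mol
n(O2) = PV/RT = (9.44 × 11.7) / (0.08206 × 889.15) = 1.514 mol
For 0.7571 mol NH3, stoichiometry requires (5/4) × 0.7571 = 0.9464 mol O2; 1.514 mol is available, so NH3 is limiting.
n(O2) consumed = (5/4) × 0.7571 = 0.9464 mol; remaining = 1.514 − 0.9464 = 0.5676 mol
V(O2) = nRT/P = 0.5676 × 0.08206 × 304.35 / 0.265 = 53.49 L

53.5 L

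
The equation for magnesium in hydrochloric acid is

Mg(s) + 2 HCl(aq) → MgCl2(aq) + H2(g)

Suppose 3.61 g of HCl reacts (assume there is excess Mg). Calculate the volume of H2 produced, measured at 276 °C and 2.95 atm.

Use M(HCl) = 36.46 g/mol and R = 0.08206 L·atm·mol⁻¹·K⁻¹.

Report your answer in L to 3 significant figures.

0.756 L

n(HCl) = 3.610 / 36.46 = 0.09901 mol
n(H2) = (1/2) × 0.09901 = 0.04951 mol
V = nRT/P = 0.04951 × 0.08206 × 549.15 / 2.95 = 0.7563 L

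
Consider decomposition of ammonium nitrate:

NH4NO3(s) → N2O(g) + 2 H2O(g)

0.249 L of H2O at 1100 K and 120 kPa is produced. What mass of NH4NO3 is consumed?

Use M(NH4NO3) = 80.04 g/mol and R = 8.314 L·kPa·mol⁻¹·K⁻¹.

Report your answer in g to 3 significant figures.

0.131 g

n(H2O) = PV/RT = (120 × 0.249) / (8.314 × 1100) = 0.003267 mol
n(NH4NO3) = (1/2) × 0.003267 = 0.001633 mol
m(NH4NO3) = 0.001633 × 80.04 = 0.1307 g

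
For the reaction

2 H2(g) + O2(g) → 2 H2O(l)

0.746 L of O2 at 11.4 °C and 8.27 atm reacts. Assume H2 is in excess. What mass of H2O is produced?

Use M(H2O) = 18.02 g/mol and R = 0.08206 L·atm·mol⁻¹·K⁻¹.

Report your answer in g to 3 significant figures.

9.52 g

n(O2) = PV/RT = (8.27 × 0.746) / (0.08206 × 284.55) = 0.2642 mol
n(H2O) = (2/1) × 0.2642 = 0.5284 mol
m(H2O) = 0.5284 × 18.02 = 9.522 g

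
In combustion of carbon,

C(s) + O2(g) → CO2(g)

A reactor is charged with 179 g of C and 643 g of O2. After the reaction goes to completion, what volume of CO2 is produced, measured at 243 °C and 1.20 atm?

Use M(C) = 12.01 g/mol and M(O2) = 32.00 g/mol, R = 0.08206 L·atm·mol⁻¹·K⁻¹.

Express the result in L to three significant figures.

n(C) = 179 / 12.01 = 14.90 mol
n(O2) = 643 / 32.00 = 20.09 mol
For 14.90 mol C, stoichiometry requires (1/1) × 14.90 = 14.90 mol O2; 20.09 mol is available, so C is limiting.
n(CO2) = (1/1) × 14.90 = 14.90 mol
V(CO2) = nRT/P = 14.90 × 0.08206 × 516.15 / 1.20 = 525.9 L

526 L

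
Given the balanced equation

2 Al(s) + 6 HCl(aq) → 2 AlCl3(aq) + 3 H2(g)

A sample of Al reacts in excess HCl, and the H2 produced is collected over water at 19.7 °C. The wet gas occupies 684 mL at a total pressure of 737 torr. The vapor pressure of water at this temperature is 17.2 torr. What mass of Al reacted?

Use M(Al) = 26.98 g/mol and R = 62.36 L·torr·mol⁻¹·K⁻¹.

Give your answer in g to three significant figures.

P(H2) = 737 − 17.2 = 719.8 torr
n(H2) = PV/RT = (719.8 × 0.6840) / (62.36 × 292.85) = 0.02696 mol
n(Al) = (2/3) × 0.02696 = 0.01797 mol
m(Al) = 0.01797 × 26.98 = 0.4848 g

0.485 g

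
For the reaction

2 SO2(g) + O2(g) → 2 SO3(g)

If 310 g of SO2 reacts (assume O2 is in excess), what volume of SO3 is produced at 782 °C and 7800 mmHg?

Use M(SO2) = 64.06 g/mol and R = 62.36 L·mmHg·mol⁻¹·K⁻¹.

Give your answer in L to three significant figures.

n(SO2) = 310.0 / 64.06 = 4.839 mol
n(SO3) = (2/2) × 4.839 = 4.839 mol
V = nRT/P = 4.839 × 62.36 × 1055.15 / 7800 = 40.82 L

40.8 L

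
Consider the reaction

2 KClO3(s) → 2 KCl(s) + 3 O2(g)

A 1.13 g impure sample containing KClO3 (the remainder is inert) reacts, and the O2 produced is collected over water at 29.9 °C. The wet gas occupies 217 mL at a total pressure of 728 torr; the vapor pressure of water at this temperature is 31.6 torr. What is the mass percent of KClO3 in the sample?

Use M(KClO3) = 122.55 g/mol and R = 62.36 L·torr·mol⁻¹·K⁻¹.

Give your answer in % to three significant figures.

57.8 %

P(O2) = 728 − 31.6 = 696.4 torr
n(O2) = PV/RT = (696.4 × 0.2170) / (62.36 × 303.05) = 0.007996 mol
n(KClO3) = (2/3) × 0.007996 = 0.005331 mol
m(KClO3) = 0.005331 × 122.55 = 0.6533 g
%KClO3 = 0.6533 / 1.13 × 100 = 57.81%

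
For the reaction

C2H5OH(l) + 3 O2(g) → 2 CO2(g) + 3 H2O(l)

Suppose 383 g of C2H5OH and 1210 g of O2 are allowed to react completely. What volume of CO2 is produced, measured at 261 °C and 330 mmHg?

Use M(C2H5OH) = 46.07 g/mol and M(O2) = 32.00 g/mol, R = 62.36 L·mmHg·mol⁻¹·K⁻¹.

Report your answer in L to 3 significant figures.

n(C2H5OH) = 383 / 46.07 = 8.313 mol
n(O2) = 1210 / 32.00 = 37.81 mol
For 8.313 mol C2H5OH, stoichiometry requires (3/1) × 8.313 = 24.94 mol O2; 37.81 mol is available, so C2H5OH is limiting.
n(CO2) = (2/1) × 8.313 = 16.63 mol
V(CO2) = nRT/P = 16.63 × 62.36 × 534.15 / 330 = 1679 L

1680 L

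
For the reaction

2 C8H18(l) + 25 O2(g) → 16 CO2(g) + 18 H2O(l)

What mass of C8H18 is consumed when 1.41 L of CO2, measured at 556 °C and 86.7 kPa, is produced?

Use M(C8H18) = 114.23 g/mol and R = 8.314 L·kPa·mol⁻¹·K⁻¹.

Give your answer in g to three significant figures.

n(CO2) = PV/RT = (86.7 × 1.41) / (8.314 × 829.15) = 0.01773 mol
n(C8H18) = (2/16) × 0.01773 = 0.002216 mol
m(C8H18) = 0.002216 × 114.23 = 0.2531 g

0.253 g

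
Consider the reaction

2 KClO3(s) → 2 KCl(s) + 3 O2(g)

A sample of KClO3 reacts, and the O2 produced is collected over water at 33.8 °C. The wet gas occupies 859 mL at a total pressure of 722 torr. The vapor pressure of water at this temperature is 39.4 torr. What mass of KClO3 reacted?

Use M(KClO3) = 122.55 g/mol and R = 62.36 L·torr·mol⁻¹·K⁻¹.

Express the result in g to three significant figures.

2.50 g

P(O2) = 722 − 39.4 = 682.6 torr
n(O2) = PV/RT = (682.6 × 0.8590) / (62.36 × 306.95) = 0.03063 mol
n(KClO3) = (2/3) × 0.03063 = 0.02042 mol
m(KClO3) = 0.02042 × 122.55 = 2.502 g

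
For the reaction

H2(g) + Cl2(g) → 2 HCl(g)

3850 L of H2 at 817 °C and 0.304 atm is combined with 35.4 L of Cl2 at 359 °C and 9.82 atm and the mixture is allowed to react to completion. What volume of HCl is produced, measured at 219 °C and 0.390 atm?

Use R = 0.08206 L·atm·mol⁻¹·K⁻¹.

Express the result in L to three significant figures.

1390 L

n(H2) = PV/RT = (0.304 × 3850) / (0.08206 × 1090.15) = 13.08 mol
n(Cl2) = PV/RT = (9.82 × 35.4) / (0.08206 × 632.15) = 6.701 mol
For 13.08 mol H2, stoichiometry requires (1/1) × 13.08 = 13.08 mol Cl2; 6.701 mol is available, so Cl2 is limiting.
n(HCl) = (2/1) × 6.701 = 13.40 mol
V(HCl) = nRT/P = 13.40 × 0.08206 × 492.15 / 0.390 = 1388 L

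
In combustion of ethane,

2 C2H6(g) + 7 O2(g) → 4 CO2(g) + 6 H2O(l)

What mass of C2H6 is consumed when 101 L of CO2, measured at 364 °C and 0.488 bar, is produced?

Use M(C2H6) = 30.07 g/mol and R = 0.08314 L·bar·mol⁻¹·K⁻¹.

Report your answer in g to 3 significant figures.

n(CO2) = PV/RT = (0.488 × 101) / (0.08314 × 637.15) = 0.9304 mol
n(C2H6) = (2/4) × 0.9304 = 0.4652 mol
m(C2H6) = 0.4652 × 30.07 = 13.99 g

14.0 g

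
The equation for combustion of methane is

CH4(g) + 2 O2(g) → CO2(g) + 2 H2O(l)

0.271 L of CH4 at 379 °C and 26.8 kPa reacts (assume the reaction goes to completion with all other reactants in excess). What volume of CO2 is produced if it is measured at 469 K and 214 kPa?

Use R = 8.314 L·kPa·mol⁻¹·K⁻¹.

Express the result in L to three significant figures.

0.0244 L

n(CH4) = PV/RT = (26.8 × 0.271) / (8.314 × 652.15) = 0.001340 mol
n(CO2) = (1/1) × 0.001340 = 0.001340 mol
V = nRT/P = 0.001340 × 8.314 × 469 / 214 = 0.02442 L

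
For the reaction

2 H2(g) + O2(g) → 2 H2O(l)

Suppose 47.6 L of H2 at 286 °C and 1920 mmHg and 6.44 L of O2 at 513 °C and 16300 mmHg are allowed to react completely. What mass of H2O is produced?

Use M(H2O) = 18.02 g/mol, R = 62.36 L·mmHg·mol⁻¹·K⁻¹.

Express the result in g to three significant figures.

47.2 g

n(H2) = PV/RT = (1920 × 47.6) / (62.36 × 559.15) = 2.621 mol
n(O2) = PV/RT = (16300 × 6.44) / (62.36 × 786.15) = 2.141 mol
For 2.621 mol H2, stoichiometry requires (1/2) × 2.621 = 1.310 mol O2; 2.141 mol is available, so H2 is limiting.
n(H2O) = (2/2) × 2.621 = 2.621 mol
m(H2O) = 2.621 × 18.02 = 47.23 g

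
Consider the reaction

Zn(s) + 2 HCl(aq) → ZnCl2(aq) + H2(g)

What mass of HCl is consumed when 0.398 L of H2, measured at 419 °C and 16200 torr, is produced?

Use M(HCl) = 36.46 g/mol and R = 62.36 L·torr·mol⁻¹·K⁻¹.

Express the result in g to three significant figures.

n(H2) = PV/RT = (16200 × 0.398) / (62.36 × 692.15) = 0.1494 mol
n(HCl) = (2/1) × 0.1494 = 0.2988 mol
m(HCl) = 0.2988 × 36.46 = 10.89 g

10.9 g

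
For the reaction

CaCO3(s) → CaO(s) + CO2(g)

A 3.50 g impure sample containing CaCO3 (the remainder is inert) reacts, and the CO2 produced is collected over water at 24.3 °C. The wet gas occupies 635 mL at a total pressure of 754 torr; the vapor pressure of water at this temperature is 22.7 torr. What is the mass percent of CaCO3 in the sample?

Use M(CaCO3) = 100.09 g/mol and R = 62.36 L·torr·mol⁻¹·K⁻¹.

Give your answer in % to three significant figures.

71.6 %

P(CO2) = 754 − 22.7 = 731.3 torr
n(CO2) = PV/RT = (731.3 × 0.6350) / (62.36 × 297.45) = 0.02504 mol
n(CaCO3) = (1/1) × 0.02504 = 0.02504 mol
m(CaCO3) = 0.02504 × 100.09 = 2.506 g
%CaCO3 = 2.506 / 3.50 × 100 = 71.60%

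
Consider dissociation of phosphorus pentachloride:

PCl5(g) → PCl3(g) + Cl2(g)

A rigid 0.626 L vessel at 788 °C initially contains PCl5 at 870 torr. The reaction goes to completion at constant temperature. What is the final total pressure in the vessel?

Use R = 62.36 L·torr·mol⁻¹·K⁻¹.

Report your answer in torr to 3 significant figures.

1740 torr

Rigid vessel, constant T ⇒ P scales with total gas moles (1 → 2).
P_final = (2/1) × 870 = 1740 torr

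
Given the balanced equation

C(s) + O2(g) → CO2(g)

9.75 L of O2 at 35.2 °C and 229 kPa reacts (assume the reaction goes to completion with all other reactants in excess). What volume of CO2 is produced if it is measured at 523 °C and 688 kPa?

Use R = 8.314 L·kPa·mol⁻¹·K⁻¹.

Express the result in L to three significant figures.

8.38 L

n(O2) = PV/RT = (229 × 9.75) / (8.314 × 308.35) = 0.8709 mol
n(CO2) = (1/1) × 0.8709 = 0.8709 mol
V = nRT/P = 0.8709 × 8.314 × 796.15 / 688 = 8.379 L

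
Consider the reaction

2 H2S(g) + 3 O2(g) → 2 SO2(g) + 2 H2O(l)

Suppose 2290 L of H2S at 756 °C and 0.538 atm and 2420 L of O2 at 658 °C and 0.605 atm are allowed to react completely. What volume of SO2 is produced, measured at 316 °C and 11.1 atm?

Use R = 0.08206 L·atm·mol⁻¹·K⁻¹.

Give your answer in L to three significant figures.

n(H2S) = PV/RT = (0.538 × 2290) / (0.08206 × 1029.15) = 14.59 mol
n(O2) = PV/RT = (0.605 × 2420) / (0.08206 × 931.15) = 19.16 mol
For 14.59 mol H2S, stoichiometry requires (3/2) × 14.59 = 21.88 mol O2; 19.16 mol is available, so O2 is limiting.
n(SO2) = (2/3) × 19.16 = 12.77 mol
V(SO2) = nRT/P = 12.77 × 0.08206 × 589.15 / 11.1 = 55.62 L

55.6 L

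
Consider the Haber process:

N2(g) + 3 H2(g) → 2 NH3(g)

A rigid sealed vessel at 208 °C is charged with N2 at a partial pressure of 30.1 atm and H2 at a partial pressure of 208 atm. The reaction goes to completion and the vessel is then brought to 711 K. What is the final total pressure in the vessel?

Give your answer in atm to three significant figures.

263 atm

With V and T fixed, P_i ∝ n_i, so the mole ratios apply directly to partial pressures at 208 °C.
P(H2) required for 30.1 atm of N2 = (3/1) × 30.1 = 90.30 atm; available 208 atm, so N2 is limiting.
P(H2) remaining = 208 − (3/1) × 30.1 = 117.7 atm
P(gaseous products) = (2)/1 × 30.1 = 60.20 atm
P_total at 208 °C = 117.7 + 60.20 = 177.9 atm
Scaling to 711 K: P = 177.9 × 711/481.15 = 262.9 atm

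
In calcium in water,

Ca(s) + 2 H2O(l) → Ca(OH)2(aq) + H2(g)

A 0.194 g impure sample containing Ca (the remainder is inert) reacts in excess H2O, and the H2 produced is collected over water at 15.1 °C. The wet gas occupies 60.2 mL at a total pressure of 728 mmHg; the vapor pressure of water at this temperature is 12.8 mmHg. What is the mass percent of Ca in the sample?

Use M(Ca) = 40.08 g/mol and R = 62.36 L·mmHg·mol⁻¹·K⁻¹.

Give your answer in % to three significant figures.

P(H2) = 728 − 12.8 = 715.2 mmHg
n(H2) = PV/RT = (715.2 × 0.06020) / (62.36 × 288.25) = 0.002395 mol
n(Ca) = (1/1) × 0.002395 = 0.002395 mol
m(Ca) = 0.002395 × 40.08 = 0.09599 g
%Ca = 0.09599 / 0.194 × 100 = 49.48%

49.5 %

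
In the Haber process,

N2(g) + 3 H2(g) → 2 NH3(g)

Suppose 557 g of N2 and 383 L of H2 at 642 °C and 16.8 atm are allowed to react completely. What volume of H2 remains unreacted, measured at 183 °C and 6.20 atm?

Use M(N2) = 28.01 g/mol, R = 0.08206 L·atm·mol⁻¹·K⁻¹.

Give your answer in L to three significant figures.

157 L

n(N2) = 557 / 28.01 = 19.89 mol
n(H2) = PV/RT = (16.8 × 383) / (0.08206 × 915.15) = 85.68 mol
For 19.89 mol N2, stoichiometry requires (3/1) × 19.89 = 59.67 mol H2; 85.68 mol is available, so N2 is limiting.
n(H2) consumed = (3/1) × 19.89 = 59.67 mol; remaining = 85.68 − 59.67 = 26.01 mol
V(H2) = nRT/P = 26.01 × 0.08206 × 456.15 / 6.20 = 157.0 L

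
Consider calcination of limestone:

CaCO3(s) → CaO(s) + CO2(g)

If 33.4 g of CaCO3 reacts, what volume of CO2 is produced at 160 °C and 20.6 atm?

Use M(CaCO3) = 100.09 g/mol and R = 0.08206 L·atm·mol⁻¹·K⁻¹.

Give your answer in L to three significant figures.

n(CaCO3) = 33.40 / 100.09 = 0.3337 mol
n(CO2) = (1/1) × 0.3337 = 0.3337 mol
V = nRT/P = 0.3337 × 0.08206 × 433.15 / 20.6 = 0.5758 L

0.576 L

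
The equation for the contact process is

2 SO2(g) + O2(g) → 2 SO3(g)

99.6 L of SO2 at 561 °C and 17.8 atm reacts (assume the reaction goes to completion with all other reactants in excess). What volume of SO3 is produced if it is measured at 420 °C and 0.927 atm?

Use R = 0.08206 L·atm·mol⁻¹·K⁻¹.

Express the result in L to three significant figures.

1590 L

n(SO2) = PV/RT = (17.8 × 99.6) / (0.08206 × 834.15) = 25.90 mol
n(SO3) = (2/2) × 25.90 = 25.90 mol
V = nRT/P = 25.90 × 0.08206 × 693.15 / 0.927 = 1589 L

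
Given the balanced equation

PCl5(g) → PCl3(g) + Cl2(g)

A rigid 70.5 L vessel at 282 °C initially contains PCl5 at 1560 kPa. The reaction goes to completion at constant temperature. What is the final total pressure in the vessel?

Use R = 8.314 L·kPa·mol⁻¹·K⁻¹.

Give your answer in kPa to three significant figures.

Since T and V are fixed, P_final/P_initial = n_final/n_initial = 2/1.
P_final = (2/1) × 1560 = 3120 kPa

3120 kPa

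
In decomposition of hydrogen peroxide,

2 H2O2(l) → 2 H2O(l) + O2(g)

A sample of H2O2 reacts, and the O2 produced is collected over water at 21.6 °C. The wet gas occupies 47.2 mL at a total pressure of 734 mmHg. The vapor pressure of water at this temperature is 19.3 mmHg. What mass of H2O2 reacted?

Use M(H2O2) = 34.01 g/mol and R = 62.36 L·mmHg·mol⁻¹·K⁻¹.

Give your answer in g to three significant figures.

P(O2) = 734 − 19.3 = 714.7 mmHg
n(O2) = PV/RT = (714.7 × 0.04720) / (62.36 × 294.75) = 0.001835 mol
n(H2O2) = (2/1) × 0.001835 = 0.003670 mol
m(H2O2) = 0.003670 × 34.01 = 0.1248 g

0.125 g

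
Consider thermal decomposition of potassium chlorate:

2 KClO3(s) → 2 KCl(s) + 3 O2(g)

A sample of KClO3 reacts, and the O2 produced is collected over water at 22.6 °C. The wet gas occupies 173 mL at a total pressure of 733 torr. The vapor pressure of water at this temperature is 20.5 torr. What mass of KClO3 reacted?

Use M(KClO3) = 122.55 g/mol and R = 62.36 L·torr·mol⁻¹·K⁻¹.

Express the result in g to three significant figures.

0.546 g

P(O2) = 733 − 20.5 = 712.5 torr
n(O2) = PV/RT = (712.5 × 0.1730) / (62.36 × 295.75) = 0.006683 mol
n(KClO3) = (2/3) × 0.006683 = 0.004455 mol
m(KClO3) = 0.004455 × 122.55 = 0.5460 g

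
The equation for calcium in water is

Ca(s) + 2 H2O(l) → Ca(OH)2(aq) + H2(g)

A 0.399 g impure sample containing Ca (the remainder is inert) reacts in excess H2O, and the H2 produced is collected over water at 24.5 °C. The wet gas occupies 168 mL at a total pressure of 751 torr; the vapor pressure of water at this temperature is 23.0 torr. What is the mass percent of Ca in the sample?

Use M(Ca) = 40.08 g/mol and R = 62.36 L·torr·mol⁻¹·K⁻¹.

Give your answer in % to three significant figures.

P(H2) = 751 − 23.0 = 728.0 torr
n(H2) = PV/RT = (728.0 × 0.1680) / (62.36 × 297.65) = 0.006589 mol
n(Ca) = (1/1) × 0.006589 = 0.006589 mol
m(Ca) = 0.006589 × 40.08 = 0.2641 g
%Ca = 0.2641 / 0.399 × 100 = 66.19%

66.2 %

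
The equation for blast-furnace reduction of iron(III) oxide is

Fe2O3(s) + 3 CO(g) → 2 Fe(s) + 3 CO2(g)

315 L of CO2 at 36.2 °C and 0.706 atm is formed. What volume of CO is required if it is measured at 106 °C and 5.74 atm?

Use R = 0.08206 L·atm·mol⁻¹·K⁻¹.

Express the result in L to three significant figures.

n(CO2) = PV/RT = (0.706 × 315) / (0.08206 × 309.35) = 8.761 mol
n(CO) = (3/3) × 8.761 = 8.761 mol
V = nRT/P = 8.761 × 0.08206 × 379.15 / 5.74 = 47.49 L

47.5 L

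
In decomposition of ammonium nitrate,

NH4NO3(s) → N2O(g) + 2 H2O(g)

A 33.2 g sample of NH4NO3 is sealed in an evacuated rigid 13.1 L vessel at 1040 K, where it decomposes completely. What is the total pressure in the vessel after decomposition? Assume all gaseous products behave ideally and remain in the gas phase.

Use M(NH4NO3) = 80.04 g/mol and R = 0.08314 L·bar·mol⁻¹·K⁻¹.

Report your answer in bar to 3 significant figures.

n(NH4NO3) = 33.2 / 80.04 = 0.4148 mol
n(gas produced) = (3/1) × 0.4148 = 1.244 mol
P = nRT/V = 1.244 × 0.08314 × 1040 / 13.1 = 8.211 bar

8.21 bar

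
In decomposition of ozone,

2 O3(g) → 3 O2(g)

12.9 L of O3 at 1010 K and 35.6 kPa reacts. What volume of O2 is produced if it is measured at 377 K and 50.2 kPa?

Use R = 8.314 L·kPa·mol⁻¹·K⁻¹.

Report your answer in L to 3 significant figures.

n(O3) = PV/RT = (35.6 × 12.9) / (8.314 × 1010) = 0.05469 mol
n(O2) = (3/2) × 0.05469 = 0.08203 mol
V = nRT/P = 0.08203 × 8.314 × 377 / 50.2 = 5.122 L

5.12 L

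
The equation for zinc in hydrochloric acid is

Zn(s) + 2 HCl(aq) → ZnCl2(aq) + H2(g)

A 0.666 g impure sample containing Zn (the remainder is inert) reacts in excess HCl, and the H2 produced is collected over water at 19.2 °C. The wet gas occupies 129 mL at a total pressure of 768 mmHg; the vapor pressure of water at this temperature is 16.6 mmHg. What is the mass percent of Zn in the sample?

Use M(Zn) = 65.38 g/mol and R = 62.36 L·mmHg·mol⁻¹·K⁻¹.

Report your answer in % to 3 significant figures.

52.2 %

P(H2) = 768 − 16.6 = 751.4 mmHg
n(H2) = PV/RT = (751.4 × 0.1290) / (62.36 × 292.35) = 0.005317 mol
n(Zn) = (1/1) × 0.005317 = 0.005317 mol
m(Zn) = 0.005317 × 65.38 = 0.3476 g
%Zn = 0.3476 / 0.666 × 100 = 52.19%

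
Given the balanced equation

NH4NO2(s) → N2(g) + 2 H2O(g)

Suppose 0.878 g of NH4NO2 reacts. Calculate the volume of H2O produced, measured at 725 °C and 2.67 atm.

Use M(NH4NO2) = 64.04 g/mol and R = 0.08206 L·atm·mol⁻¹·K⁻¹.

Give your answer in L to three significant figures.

n(NH4NO2) = 0.8780 / 64.04 = 0.01371 mol
n(H2O) = (2/1) × 0.01371 = 0.02742 mol
V = nRT/P = 0.02742 × 0.08206 × 998.15 / 2.67 = 0.8412 L

0.841 L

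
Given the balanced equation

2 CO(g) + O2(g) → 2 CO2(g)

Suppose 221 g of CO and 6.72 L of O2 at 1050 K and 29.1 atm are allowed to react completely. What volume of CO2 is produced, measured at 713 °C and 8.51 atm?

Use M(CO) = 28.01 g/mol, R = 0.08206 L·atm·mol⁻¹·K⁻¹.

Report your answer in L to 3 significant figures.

43.2 L

n(CO) = 221 / 28.01 = 7.890 mol
n(O2) = PV/RT = (29.1 × 6.72) / (0.08206 × 1050) = 2.270 mol
For 7.890 mol CO, stoichiometry requires (1/2) × 7.890 = 3.945 mol O2; 2.270 mol is available, so O2 is limiting.
n(CO2) = (2/1) × 2.270 = 4.540 mol
V(CO2) = nRT/P = 4.540 × 0.08206 × 986.15 / 8.51 = 43.17 L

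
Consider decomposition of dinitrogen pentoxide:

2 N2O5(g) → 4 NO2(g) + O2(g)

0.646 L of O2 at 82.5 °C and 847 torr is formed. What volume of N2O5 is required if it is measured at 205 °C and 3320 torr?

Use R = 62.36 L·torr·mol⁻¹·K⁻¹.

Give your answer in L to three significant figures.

0.443 L

n(O2) = PV/RT = (847 × 0.646) / (62.36 × 355.65) = 0.02467 mol
n(N2O5) = (2/1) × 0.02467 = 0.04934 mol
V = nRT/P = 0.04934 × 62.36 × 478.15 / 3320 = 0.4431 L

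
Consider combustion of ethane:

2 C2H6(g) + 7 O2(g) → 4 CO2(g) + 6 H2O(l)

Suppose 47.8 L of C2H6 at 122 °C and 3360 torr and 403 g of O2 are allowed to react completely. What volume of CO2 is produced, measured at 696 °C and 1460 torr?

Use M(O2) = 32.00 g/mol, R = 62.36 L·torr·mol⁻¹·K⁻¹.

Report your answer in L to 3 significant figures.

n(C2H6) = PV/RT = (3360 × 47.8) / (62.36 × 395.15) = 6.518 mol
n(O2) = 403 / 32.00 = 12.59 mol
For 6.518 mol C2H6, stoichiometry requires (7/2) × 6.518 = 22.81 mol O2; 12.59 mol is available, so O2 is limiting.
n(CO2) = (4/7) × 12.59 = 7.194 mol
V(CO2) = nRT/P = 7.194 × 62.36 × 969.15 / 1460 = 297.8 L

298 L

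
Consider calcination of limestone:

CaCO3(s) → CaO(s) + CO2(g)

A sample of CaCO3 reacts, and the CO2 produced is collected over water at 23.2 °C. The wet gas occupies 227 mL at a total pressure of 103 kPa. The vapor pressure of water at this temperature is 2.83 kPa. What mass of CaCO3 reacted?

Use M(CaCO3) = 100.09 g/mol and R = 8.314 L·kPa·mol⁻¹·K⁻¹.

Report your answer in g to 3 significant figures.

P(CO2) = 103 − 2.83 = 100.2 kPa
n(CO2) = PV/RT = (100.2 × 0.2270) / (8.314 × 296.35) = 0.009232 mol
n(CaCO3) = (1/1) × 0.009232 = 0.009232 mol
m(CaCO3) = 0.009232 × 100.09 = 0.9240 g

0.924 g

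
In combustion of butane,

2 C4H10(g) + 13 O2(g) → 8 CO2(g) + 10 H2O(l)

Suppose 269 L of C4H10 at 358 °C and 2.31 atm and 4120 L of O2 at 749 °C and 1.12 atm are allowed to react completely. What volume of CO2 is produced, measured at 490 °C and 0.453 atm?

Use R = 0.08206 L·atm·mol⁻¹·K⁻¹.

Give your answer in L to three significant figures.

n(C4H10) = PV/RT = (2.31 × 269) / (0.08206 × 631.15) = 12.00 mol
n(O2) = PV/RT = (1.12 × 4120) / (0.08206 × 1022.15) = 55.01 mol
For 12.00 mol C4H10, stoichiometry requires (13/2) × 12.00 = 78.00 mol O2; 55.01 mol is available, so O2 is limiting.
n(CO2) = (8/13) × 55.01 = 33.85 mol
V(CO2) = nRT/P = 33.85 × 0.08206 × 763.15 / 0.453 = 4680 L

4680 L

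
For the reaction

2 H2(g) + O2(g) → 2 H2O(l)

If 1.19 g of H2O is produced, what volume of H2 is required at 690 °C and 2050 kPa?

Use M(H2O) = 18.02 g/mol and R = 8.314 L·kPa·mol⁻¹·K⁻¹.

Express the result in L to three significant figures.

n(H2O) = 1.190 / 18.02 = 0.06604 mol
n(H2) = (2/2) × 0.06604 = 0.06604 mol
V = nRT/P = 0.06604 × 8.314 × 963.15 / 2050 = 0.2580 L

0.258 L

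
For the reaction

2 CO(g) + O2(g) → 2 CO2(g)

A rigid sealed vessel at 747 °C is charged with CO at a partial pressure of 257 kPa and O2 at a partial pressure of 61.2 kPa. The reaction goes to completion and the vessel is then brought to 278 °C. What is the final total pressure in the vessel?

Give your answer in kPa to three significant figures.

139 kPa

Because the vessel is rigid and T is held at 747 °C, work the stoichiometry in partial pressures (P_i = n_iRT/V).
P(O2) required for 257 kPa of CO = (1/2) × 257 = 128.5 kPa; available 61.2 kPa, so O2 is limiting.
P(CO) remaining = 257 − (2/1) × 61.2 = 134.6 kPa
P(gaseous products) = (2)/1 × 61.2 = 122.4 kPa
P_total at 747 °C = 134.6 + 122.4 = 257.0 kPa
Scaling to 278 °C: P = 257.0 × 551.15/1020.15 = 138.8 kPa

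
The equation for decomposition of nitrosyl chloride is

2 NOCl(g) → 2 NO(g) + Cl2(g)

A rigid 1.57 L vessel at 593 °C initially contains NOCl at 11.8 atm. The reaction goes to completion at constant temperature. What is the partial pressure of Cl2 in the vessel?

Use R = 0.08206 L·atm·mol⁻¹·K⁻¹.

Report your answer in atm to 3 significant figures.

n(NOCl)₀ = PV/RT = (11.8 × 1.57) / (0.08206 × 866.15) = 0.2606 mol
n(Cl2) = (1/2) × 0.2606 = 0.1303 mol
P(Cl2) = nRT/V = 0.1303 × 0.08206 × 866.15 / 1.57 = 5.899 atm

5.90 atm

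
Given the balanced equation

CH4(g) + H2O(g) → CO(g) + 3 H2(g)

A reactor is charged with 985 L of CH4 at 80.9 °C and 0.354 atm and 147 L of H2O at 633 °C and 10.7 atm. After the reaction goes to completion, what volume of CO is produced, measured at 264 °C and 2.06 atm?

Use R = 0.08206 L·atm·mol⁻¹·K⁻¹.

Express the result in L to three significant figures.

n(CH4) = PV/RT = (0.354 × 985) / (0.08206 × 354.05) = 12.00 mol
n(H2O) = PV/RT = (10.7 × 147) / (0.08206 × 906.15) = 21.15 mol
For 12.00 mol CH4, stoichiometry requires (1/1) × 12.00 = 12.00 mol H2O; 21.15 mol is available, so CH4 is limiting.
n(CO) = (1/1) × 12.00 = 12.00 mol
V(CO) = nRT/P = 12.00 × 0.08206 × 537.15 / 2.06 = 256.8 L

257 L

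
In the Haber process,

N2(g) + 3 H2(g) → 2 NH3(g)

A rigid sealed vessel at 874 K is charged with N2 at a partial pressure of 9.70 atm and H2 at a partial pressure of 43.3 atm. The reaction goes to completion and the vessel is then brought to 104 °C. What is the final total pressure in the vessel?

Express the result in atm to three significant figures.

14.5 atm

With V and T fixed, P_i ∝ n_i, so the mole ratios apply directly to partial pressures at 874 K.
P(H2) required for 9.70 atm of N2 = (3/1) × 9.70 = 29.10 atm; available 43.3 atm, so N2 is limiting.
P(H2) remaining = 43.3 − (3/1) × 9.70 = 14.20 atm
P(gaseous products) = (2)/1 × 9.70 = 19.40 atm
P_total at 874 K = 14.20 + 19.40 = 33.60 atm
Scaling to 104 °C: P = 33.60 × 377.15/874 = 14.50 atm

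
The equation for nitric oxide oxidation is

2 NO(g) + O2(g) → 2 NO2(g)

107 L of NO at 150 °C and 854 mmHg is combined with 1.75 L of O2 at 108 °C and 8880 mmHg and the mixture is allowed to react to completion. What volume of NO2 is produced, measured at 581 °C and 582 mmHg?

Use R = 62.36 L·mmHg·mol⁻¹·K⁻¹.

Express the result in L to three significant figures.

n(NO) = PV/RT = (854 × 107) / (62.36 × 423.15) = 3.463 mol
n(O2) = PV/RT = (8880 × 1.75) / (62.36 × 381.15) = 0.6538 mol
For 3.463 mol NO, stoichiometry requires (1/2) × 3.463 = 1.732 mol O2; 0.6538 mol is available, so O2 is limiting.
n(NO2) = (2/1) × 0.6538 = 1.308 mol
V(NO2) = nRT/P = 1.308 × 62.36 × 854.15 / 582 = 119.7 L

120 L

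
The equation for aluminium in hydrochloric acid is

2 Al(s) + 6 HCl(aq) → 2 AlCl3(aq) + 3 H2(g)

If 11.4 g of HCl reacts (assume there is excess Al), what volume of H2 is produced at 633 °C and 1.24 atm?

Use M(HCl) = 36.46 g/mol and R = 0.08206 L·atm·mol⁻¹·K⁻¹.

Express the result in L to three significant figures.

n(HCl) = 11.40 / 36.46 = 0.3127 mol
n(H2) = (3/6) × 0.3127 = 0.1563 mol
V = nRT/P = 0.1563 × 0.08206 × 906.15 / 1.24 = 9.373 L

9.37 L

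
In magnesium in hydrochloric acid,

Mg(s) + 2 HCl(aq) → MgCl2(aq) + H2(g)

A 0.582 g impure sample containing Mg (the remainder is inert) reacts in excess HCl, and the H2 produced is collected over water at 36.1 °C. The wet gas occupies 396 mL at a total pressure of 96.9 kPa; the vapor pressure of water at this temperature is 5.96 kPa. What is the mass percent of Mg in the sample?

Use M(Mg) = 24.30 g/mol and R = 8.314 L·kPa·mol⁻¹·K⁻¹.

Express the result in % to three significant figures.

P(H2) = 96.9 − 5.96 = 90.94 kPa
n(H2) = PV/RT = (90.94 × 0.3960) / (8.314 × 309.25) = 0.01401 mol
n(Mg) = (1/1) × 0.01401 = 0.01401 mol
m(Mg) = 0.01401 × 24.30 = 0.3404 g
%Mg = 0.3404 / 0.582 × 100 = 58.49%

58.5 %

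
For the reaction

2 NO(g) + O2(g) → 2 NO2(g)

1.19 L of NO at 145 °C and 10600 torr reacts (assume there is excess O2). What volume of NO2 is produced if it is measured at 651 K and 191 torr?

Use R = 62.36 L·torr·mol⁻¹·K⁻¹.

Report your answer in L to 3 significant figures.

n(NO) = PV/RT = (10600 × 1.19) / (62.36 × 418.15) = 0.4837 mol
n(NO2) = (2/2) × 0.4837 = 0.4837 mol
V = nRT/P = 0.4837 × 62.36 × 651 / 191 = 102.8 L

103 L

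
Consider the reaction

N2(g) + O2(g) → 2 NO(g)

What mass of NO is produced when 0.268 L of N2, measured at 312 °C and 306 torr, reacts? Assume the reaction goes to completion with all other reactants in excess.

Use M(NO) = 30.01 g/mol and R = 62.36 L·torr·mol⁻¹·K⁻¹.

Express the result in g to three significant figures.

0.135 g

n(N2) = PV/RT = (306 × 0.268) / (62.36 × 585.15) = 0.002247 mol
n(NO) = (2/1) × 0.002247 = 0.004494 mol
m(NO) = 0.004494 × 30.01 = 0.1349 g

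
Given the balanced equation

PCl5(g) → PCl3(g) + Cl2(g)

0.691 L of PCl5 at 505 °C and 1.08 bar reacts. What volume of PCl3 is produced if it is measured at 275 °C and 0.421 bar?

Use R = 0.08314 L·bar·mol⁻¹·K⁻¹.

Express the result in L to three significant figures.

1.25 L

n(PCl5) = PV/RT = (1.08 × 0.691) / (0.08314 × 778.15) = 0.01154 mol
n(PCl3) = (1/1) × 0.01154 = 0.01154 mol
V = nRT/P = 0.01154 × 0.08314 × 548.15 / 0.421 = 1.249 L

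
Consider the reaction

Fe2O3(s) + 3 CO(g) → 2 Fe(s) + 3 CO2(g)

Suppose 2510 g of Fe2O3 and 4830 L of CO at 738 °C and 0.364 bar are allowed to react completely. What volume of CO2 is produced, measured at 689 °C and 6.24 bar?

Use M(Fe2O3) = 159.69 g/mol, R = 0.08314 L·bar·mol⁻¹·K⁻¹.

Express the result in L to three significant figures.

n(Fe2O3) = 2510 / 159.69 = 15.72 mol
n(CO) = PV/RT = (0.364 × 4830) / (0.08314 × 1011.15) = 20.91 mol
For 15.72 mol Fe2O3, stoichiometry requires (3/1) × 15.72 = 47.16 mol CO; 20.91 mol is available, so CO is limiting.
n(CO2) = (3/3) × 20.91 = 20.91 mol
V(CO2) = nRT/P = 20.91 × 0.08314 × 962.15 / 6.24 = 268.1 L

268 L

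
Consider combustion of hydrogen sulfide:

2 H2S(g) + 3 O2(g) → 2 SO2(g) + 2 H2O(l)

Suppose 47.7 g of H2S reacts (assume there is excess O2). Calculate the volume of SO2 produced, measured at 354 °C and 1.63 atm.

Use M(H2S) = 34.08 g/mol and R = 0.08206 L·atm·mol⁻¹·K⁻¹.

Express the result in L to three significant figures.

n(H2S) = 47.70 / 34.08 = 1.400 mol
n(SO2) = (2/2) × 1.400 = 1.400 mol
V = nRT/P = 1.400 × 0.08206 × 627.15 / 1.63 = 44.20 L

44.2 L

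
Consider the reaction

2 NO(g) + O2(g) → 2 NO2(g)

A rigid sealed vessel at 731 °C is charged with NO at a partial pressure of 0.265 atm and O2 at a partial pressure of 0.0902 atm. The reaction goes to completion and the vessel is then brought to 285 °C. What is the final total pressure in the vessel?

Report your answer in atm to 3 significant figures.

Because the vessel is rigid and T is held at 731 °C, work the stoichiometry in partial pressures (P_i = n_iRT/V).
P(O2) required for 0.265 atm of NO = (1/2) × 0.265 = 0.1325 atm; available 0.0902 atm, so O2 is limiting.
P(NO) remaining = 0.265 − (2/1) × 0.0902 = 0.08460 atm
P(gaseous products) = (2)/1 × 0.0902 = 0.1804 atm
P_total at 731 °C = 0.08460 + 0.1804 = 0.2650 atm
Scaling to 285 °C: P = 0.2650 × 558.15/1004.15 = 0.1473 atm

0.147 atm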